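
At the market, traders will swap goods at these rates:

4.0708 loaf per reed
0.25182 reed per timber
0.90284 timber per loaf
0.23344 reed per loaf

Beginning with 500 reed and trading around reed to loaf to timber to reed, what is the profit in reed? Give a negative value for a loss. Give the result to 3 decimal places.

500 reed × 4.0708 = 2035.4 loaf
2035.4 loaf × 0.90284 = 1837.640536 timber
1837.640536 timber × 0.25182 = 462.75463977552 reed
Net change: 462.75463977552 − 500 = -37.24536022448 reed

-37.245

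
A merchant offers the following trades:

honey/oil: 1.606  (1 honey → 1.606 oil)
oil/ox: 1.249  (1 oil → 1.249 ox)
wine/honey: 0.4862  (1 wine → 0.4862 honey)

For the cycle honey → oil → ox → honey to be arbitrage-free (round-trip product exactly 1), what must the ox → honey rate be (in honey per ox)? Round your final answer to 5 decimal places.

Known legs of the cycle: 1.606 × 1.249 = 2.005894
For no arbitrage the full-cycle product must be 1, so the missing rate is 1 / 2.005894 ≈ 0.4985308.

0.49853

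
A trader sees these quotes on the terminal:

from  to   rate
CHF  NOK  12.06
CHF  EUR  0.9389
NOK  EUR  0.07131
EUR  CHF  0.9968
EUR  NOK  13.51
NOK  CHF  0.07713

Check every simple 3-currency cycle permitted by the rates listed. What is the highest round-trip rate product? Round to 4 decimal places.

0.9784

NOK→CHF→EUR→NOK: 0.07713 × 0.9389 × 13.51 = 0.97836
NOK→EUR→CHF→NOK: 0.07131 × 0.9968 × 12.06 = 0.85725
Maximum is NOK→CHF→EUR→NOK at 0.9784; no arbitrage — every cycle loses value.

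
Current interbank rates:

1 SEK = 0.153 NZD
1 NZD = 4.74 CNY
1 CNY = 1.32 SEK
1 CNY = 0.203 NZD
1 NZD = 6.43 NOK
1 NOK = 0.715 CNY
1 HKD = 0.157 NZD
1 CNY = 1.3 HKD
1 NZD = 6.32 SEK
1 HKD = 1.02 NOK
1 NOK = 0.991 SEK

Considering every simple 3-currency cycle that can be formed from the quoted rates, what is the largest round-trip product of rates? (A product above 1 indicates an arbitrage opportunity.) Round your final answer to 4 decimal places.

0.9749

SEK→NZD→NOK→SEK: 0.153 × 6.43 × 0.991 = 0.97494
CNY→HKD→NZD→CNY: 1.3 × 0.157 × 4.74 = 0.96743
SEK→NZD→CNY→SEK: 0.153 × 4.74 × 1.32 = 0.95729
NOK→CNY→HKD→NOK: 0.715 × 1.3 × 1.02 = 0.94809
NOK→CNY→NZD→NOK: 0.715 × 0.203 × 6.43 = 0.93328
Maximum is SEK→NZD→NOK→SEK at 0.9749; no arbitrage — every cycle loses value.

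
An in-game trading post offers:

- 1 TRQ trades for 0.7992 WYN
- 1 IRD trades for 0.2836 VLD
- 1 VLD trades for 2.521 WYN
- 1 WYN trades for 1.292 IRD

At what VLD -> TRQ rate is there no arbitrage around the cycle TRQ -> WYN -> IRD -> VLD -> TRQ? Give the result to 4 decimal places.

3.4149

Known legs of the cycle: 0.7992 × 1.292 × 0.2836 = 0.29283583104
For no arbitrage the full-cycle product must be 1, so the missing rate is 1 / 0.29283583104 ≈ 3.414883.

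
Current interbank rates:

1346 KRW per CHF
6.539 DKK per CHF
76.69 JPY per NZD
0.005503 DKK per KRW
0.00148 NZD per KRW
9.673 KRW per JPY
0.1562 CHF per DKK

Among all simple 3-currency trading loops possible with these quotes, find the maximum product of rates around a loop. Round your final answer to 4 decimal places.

CHF→KRW→DKK→CHF: 1346 × 0.005503 × 0.1562 = 1.15698
NZD→JPY→KRW→NZD: 76.69 × 9.673 × 0.00148 = 1.09790
Maximum is CHF→KRW→DKK→CHF at 1.1570; arbitrage exists.

1.1570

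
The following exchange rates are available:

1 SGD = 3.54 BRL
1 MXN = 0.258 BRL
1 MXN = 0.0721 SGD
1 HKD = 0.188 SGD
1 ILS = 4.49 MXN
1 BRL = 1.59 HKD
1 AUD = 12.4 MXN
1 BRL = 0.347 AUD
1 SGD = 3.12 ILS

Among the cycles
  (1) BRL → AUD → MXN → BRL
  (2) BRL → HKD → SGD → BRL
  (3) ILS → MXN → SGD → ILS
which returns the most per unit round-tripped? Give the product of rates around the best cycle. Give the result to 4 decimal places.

1.1101

(1) 0.347 × 12.4 × 0.258 = 1.11012
(2) 1.59 × 0.188 × 3.54 = 1.05818
(3) 4.49 × 0.0721 × 3.12 = 1.01003
Highest is cycle (1) at 1.1101 (>1, arbitrage).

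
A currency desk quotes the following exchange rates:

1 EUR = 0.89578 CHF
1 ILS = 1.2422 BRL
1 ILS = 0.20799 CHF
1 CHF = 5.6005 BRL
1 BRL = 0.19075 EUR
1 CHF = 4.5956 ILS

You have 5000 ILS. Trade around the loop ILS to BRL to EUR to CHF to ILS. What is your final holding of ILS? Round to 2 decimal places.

5000 ILS × 1.2422 = 6211 BRL
6211 BRL × 0.19075 = 1184.74825 EUR
1184.74825 EUR × 0.89578 = 1061.273787385 CHF
1061.273787385 CHF × 4.5956 = 4877.189817306506 ILS

4877.19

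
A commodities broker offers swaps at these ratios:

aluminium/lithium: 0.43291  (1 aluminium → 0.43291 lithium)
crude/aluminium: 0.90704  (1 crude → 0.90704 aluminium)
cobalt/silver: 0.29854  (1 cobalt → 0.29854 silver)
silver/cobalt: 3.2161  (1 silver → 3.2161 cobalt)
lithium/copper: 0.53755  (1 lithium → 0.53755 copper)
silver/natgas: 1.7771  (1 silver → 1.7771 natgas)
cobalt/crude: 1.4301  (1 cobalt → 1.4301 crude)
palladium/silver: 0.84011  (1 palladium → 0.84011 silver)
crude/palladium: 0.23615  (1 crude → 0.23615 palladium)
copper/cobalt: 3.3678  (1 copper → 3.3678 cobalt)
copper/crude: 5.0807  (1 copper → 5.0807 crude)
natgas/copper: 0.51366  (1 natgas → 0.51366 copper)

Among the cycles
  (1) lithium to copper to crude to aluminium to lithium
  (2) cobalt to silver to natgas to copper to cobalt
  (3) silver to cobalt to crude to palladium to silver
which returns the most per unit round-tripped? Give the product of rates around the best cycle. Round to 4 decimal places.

1.0724

(1) 0.53755 × 5.0807 × 0.90704 × 0.43291 = 1.07242
(2) 0.29854 × 1.7771 × 0.51366 × 3.3678 = 0.91778
(3) 3.2161 × 1.4301 × 0.23615 × 0.84011 = 0.91247
Highest is cycle (1) at 1.0724 (>1, arbitrage).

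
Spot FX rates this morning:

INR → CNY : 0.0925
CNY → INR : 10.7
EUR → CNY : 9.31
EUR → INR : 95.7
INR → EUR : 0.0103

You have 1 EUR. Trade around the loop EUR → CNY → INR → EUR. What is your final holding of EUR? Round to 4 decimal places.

1.0261

1 EUR × 9.31 = 9.31 CNY
9.31 CNY × 10.7 = 99.617 INR
99.617 INR × 0.0103 = 1.0260551 EUR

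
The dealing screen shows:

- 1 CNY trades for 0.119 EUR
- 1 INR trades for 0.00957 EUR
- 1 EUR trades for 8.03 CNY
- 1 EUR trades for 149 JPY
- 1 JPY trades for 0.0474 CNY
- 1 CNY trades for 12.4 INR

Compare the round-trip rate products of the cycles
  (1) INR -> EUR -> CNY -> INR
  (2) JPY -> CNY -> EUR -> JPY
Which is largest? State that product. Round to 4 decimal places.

(1) 0.00957 × 8.03 × 12.4 = 0.95290
(2) 0.0474 × 0.119 × 149 = 0.84045
Highest is cycle (1) at 0.9529 (≤1, no arbitrage).

0.9529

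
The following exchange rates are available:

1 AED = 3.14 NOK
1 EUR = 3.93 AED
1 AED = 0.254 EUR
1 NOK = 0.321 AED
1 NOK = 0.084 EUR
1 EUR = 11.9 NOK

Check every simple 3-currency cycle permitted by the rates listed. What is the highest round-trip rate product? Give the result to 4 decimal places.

1.0366

AED→NOK→EUR→AED: 3.14 × 0.084 × 3.93 = 1.03658
AED→EUR→NOK→AED: 0.254 × 11.9 × 0.321 = 0.97025
Maximum is AED→NOK→EUR→AED at 1.0366; arbitrage exists.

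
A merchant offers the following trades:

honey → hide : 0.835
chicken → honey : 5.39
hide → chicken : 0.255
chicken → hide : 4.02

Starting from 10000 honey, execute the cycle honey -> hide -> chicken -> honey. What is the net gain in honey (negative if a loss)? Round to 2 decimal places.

10000 honey × 0.835 = 8350 hide
8350 hide × 0.255 = 2129.25 chicken
2129.25 chicken × 5.39 = 11476.6575 honey
Net change: 11476.6575 − 10000 = 1476.6575 honey

1476.66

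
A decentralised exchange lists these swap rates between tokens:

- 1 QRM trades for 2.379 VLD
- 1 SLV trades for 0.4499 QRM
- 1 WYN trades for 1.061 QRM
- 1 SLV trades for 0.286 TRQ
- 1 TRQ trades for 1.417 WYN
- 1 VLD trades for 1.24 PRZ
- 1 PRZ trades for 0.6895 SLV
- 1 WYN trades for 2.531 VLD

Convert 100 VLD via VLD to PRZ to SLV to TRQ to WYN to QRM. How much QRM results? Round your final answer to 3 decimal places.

36.763

100 VLD × 1.24 = 124 PRZ
124 PRZ × 0.6895 = 85.498 SLV
85.498 SLV × 0.286 = 24.452428 TRQ
24.452428 TRQ × 1.417 = 34.649090476 WYN
34.649090476 WYN × 1.061 = 36.762684995036 QRM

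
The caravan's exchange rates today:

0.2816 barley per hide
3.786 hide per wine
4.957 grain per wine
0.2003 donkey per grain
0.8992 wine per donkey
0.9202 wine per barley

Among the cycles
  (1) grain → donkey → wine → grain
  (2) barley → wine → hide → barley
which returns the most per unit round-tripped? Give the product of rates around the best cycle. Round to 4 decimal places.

(1) 0.2003 × 0.8992 × 4.957 = 0.89280
(2) 0.9202 × 3.786 × 0.2816 = 0.98106
Highest is cycle (2) at 0.9811 (≤1, no arbitrage).

0.9811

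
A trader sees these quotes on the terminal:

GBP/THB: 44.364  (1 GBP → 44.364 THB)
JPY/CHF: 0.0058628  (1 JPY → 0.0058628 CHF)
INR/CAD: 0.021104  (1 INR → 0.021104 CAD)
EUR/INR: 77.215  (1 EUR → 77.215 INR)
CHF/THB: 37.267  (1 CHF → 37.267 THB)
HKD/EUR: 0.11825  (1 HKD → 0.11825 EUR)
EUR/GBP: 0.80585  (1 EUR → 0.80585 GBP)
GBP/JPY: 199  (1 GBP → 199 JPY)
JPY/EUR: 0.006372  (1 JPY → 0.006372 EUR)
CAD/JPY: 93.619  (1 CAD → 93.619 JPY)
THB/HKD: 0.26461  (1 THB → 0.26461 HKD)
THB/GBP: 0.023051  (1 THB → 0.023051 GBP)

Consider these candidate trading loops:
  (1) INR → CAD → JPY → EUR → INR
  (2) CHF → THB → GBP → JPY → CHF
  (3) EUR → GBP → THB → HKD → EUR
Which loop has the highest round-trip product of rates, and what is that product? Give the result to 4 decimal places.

1.1186

(1) 0.021104 × 93.619 × 0.006372 × 77.215 = 0.97209
(2) 37.267 × 0.023051 × 199 × 0.0058628 = 1.00224
(3) 0.80585 × 44.364 × 0.26461 × 0.11825 = 1.11865
Highest is cycle (3) at 1.1186 (>1, arbitrage).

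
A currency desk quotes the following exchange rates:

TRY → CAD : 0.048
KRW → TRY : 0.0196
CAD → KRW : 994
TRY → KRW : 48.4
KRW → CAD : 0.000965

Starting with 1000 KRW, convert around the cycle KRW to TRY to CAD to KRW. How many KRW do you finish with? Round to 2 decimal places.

935.16

1000 KRW × 0.0196 = 19.6 TRY
19.6 TRY × 0.048 = 0.9408 CAD
0.9408 CAD × 994 = 935.1552 KRW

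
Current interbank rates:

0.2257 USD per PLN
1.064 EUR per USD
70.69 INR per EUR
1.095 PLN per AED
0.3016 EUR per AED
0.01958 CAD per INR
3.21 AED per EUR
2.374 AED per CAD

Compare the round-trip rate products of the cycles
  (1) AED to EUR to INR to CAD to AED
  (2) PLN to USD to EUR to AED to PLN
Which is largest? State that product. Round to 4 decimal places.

0.9910

(1) 0.3016 × 70.69 × 0.01958 × 2.374 = 0.99102
(2) 0.2257 × 1.064 × 3.21 × 1.095 = 0.84410
Highest is cycle (1) at 0.9910 (≤1, no arbitrage).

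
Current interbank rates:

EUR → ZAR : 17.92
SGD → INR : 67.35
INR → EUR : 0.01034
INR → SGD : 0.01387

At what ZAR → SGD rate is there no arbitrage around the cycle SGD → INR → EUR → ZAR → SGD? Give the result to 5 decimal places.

0.08013

Known legs of the cycle: 67.35 × 0.01034 × 17.92 = 12.47947008
For no arbitrage the full-cycle product must be 1, so the missing rate is 1 / 12.47947008 ≈ 0.0801316.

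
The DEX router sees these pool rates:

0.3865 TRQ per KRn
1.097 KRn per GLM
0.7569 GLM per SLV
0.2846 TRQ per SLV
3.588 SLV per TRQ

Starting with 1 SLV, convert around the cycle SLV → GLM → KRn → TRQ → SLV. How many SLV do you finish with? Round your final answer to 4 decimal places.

1 SLV × 0.7569 = 0.7569 GLM
0.7569 GLM × 1.097 = 0.8303193 KRn
0.8303193 KRn × 0.3865 = 0.32091840945 TRQ
0.32091840945 TRQ × 3.588 = 1.1514552531066 SLV

1.1515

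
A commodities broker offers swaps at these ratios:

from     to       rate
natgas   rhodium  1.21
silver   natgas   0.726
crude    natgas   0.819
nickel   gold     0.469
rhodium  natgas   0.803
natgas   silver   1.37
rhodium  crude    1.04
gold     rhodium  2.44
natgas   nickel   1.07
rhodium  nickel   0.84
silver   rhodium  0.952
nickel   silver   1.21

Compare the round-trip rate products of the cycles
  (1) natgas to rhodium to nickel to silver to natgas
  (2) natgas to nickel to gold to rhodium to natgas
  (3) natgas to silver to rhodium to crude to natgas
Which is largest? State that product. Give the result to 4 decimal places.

(1) 1.21 × 0.84 × 1.21 × 0.726 = 0.89287
(2) 1.07 × 0.469 × 2.44 × 0.803 = 0.98325
(3) 1.37 × 0.952 × 1.04 × 0.819 = 1.11090
Highest is cycle (3) at 1.1109 (>1, arbitrage).

1.1109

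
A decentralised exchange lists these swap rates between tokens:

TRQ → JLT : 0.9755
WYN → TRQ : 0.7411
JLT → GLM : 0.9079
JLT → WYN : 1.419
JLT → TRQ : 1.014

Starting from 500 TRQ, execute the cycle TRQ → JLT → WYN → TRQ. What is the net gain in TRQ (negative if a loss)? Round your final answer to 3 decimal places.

500 TRQ × 0.9755 = 487.75 JLT
487.75 JLT × 1.419 = 692.11725 WYN
692.11725 WYN × 0.7411 = 512.928093975 TRQ
Net change: 512.928093975 − 500 = 12.928093975 TRQ

12.928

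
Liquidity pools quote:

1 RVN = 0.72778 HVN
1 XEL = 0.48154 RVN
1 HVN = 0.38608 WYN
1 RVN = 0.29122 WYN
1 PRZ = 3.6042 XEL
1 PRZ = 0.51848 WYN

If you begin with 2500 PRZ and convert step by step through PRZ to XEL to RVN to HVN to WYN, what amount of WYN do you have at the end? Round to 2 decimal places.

1219.15

2500 PRZ × 3.6042 = 9010.5 XEL
9010.5 XEL × 0.48154 = 4338.91617 RVN
4338.91617 RVN × 0.72778 = 3157.7764102026 HVN
3157.7764102026 HVN × 0.38608 = 1219.154316451019808 WYN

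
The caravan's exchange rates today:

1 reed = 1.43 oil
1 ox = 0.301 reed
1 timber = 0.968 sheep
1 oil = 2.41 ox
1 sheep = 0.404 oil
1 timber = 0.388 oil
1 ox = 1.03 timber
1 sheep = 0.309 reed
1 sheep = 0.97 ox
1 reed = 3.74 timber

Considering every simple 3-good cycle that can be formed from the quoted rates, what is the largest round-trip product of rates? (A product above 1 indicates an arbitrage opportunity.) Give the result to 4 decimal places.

1.1187

timber→sheep→reed→timber: 0.968 × 0.309 × 3.74 = 1.11868
reed→oil→ox→reed: 1.43 × 2.41 × 0.301 = 1.03734
timber→sheep→ox→timber: 0.968 × 0.97 × 1.03 = 0.96713
timber→oil→ox→timber: 0.388 × 2.41 × 1.03 = 0.96313
Maximum is timber→sheep→reed→timber at 1.1187; arbitrage exists.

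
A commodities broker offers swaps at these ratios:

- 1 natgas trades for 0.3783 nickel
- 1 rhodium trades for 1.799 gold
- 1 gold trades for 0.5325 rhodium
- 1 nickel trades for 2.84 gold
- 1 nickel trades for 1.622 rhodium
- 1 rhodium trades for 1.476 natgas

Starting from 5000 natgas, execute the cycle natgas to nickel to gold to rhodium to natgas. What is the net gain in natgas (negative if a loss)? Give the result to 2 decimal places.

-777.88

5000 natgas × 0.3783 = 1891.5 nickel
1891.5 nickel × 2.84 = 5371.86 gold
5371.86 gold × 0.5325 = 2860.51545 rhodium
2860.51545 rhodium × 1.476 = 4222.1208042 natgas
Net change: 4222.1208042 − 5000 = -777.8791958 natgas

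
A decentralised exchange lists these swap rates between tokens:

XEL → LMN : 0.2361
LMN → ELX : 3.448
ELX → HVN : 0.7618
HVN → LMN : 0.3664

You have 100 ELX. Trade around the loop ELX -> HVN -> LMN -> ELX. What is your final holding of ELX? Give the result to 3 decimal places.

96.242

100 ELX × 0.7618 = 76.18 HVN
76.18 HVN × 0.3664 = 27.912352 LMN
27.912352 LMN × 3.448 = 96.241789696 ELX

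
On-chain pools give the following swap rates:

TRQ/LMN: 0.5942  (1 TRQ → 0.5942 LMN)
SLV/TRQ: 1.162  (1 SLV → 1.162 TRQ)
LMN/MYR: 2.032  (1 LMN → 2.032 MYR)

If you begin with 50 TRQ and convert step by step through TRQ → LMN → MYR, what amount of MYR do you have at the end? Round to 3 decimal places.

50 TRQ × 0.5942 = 29.71 LMN
29.71 LMN × 2.032 = 60.37072 MYR

60.371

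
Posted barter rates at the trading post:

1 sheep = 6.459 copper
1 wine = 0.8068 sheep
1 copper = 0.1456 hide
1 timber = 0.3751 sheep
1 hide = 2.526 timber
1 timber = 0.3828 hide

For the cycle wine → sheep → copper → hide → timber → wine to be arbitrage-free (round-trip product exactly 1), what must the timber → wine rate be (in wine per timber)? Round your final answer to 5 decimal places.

Known legs of the cycle: 0.8068 × 6.459 × 0.1456 × 2.526 = 1.91657533721472
For no arbitrage the full-cycle product must be 1, so the missing rate is 1 / 1.91657533721472 ≈ 0.5217640.

0.52176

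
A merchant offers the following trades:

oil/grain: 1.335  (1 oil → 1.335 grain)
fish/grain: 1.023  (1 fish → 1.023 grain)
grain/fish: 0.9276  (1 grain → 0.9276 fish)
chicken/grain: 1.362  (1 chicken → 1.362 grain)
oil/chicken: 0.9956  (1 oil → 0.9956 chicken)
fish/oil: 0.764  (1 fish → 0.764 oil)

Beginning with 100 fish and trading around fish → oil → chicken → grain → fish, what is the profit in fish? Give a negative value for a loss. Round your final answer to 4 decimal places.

100 fish × 0.764 = 76.4 oil
76.4 oil × 0.9956 = 76.06384 chicken
76.06384 chicken × 1.362 = 103.59895008 grain
103.59895008 grain × 0.9276 = 96.098386094208 fish
Net change: 96.098386094208 − 100 = -3.901613905792 fish

-3.9016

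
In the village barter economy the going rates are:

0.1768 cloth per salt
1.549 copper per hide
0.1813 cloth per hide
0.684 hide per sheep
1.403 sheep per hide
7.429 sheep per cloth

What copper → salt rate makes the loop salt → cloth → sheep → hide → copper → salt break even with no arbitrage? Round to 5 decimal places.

0.71859

Known legs of the cycle: 0.1768 × 7.429 × 0.684 × 1.549 = 1.3916183235552
For no arbitrage the full-cycle product must be 1, so the missing rate is 1 / 1.3916183235552 ≈ 0.7185878.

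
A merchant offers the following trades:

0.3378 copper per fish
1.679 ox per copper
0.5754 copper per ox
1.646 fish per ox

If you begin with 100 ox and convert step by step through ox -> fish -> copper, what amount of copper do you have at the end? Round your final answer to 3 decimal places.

100 ox × 1.646 = 164.6 fish
164.6 fish × 0.3378 = 55.60188 copper

55.602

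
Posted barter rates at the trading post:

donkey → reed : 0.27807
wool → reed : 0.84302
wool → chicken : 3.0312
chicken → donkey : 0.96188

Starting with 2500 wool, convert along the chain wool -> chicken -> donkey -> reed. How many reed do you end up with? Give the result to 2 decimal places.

2500 wool × 3.0312 = 7578 chicken
7578 chicken × 0.96188 = 7289.12664 donkey
7289.12664 donkey × 0.27807 = 2026.8874447848 reed

2026.89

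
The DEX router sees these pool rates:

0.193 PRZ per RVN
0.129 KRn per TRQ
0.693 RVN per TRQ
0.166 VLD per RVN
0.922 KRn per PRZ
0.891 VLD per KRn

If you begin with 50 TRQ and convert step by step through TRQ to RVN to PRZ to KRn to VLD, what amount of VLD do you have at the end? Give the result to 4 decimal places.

50 TRQ × 0.693 = 34.65 RVN
34.65 RVN × 0.193 = 6.68745 PRZ
6.68745 PRZ × 0.922 = 6.1658289 KRn
6.1658289 KRn × 0.891 = 5.4937535499 VLD

5.4938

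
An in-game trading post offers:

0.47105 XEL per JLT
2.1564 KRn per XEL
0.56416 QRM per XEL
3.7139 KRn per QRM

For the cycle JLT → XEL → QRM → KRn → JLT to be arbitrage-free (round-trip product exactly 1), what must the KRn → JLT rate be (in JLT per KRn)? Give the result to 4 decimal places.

Known legs of the cycle: 0.47105 × 0.56416 × 3.7139 = 0.9869598927952
For no arbitrage the full-cycle product must be 1, so the missing rate is 1 / 0.9869598927952 ≈ 1.013212.

1.0132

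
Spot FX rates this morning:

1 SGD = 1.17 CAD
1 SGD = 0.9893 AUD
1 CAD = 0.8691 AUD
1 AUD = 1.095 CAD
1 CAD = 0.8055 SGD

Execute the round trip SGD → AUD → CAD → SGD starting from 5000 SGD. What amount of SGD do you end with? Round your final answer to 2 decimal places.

5000 SGD × 0.9893 = 4946.5 AUD
4946.5 AUD × 1.095 = 5416.4175 CAD
5416.4175 CAD × 0.8055 = 4362.92429625 SGD

4362.92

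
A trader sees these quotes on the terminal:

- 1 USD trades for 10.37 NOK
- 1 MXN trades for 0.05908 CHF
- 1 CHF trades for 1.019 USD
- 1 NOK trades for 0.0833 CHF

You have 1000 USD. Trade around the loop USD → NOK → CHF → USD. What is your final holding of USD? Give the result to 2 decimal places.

1000 USD × 10.37 = 10370 NOK
10370 NOK × 0.0833 = 863.821 CHF
863.821 CHF × 1.019 = 880.233599 USD

880.23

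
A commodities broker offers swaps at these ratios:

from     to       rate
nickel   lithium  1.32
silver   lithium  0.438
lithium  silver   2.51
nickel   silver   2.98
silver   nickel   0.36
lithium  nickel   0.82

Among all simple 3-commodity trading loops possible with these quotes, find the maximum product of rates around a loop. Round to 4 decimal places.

silver→nickel→lithium→silver: 0.36 × 1.32 × 2.51 = 1.19275
silver→lithium→nickel→silver: 0.438 × 0.82 × 2.98 = 1.07030
Maximum is silver→nickel→lithium→silver at 1.1928; arbitrage exists.

1.1928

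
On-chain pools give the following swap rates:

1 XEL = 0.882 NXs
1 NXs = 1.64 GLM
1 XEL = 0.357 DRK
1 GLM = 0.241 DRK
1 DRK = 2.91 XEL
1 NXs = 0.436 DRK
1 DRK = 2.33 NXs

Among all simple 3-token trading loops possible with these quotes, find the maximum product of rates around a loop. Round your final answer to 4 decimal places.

DRK→XEL→NXs→DRK: 2.91 × 0.882 × 0.436 = 1.11905
GLM→DRK→NXs→GLM: 0.241 × 2.33 × 1.64 = 0.92091
Maximum is DRK→XEL→NXs→DRK at 1.1190; arbitrage exists.

1.1190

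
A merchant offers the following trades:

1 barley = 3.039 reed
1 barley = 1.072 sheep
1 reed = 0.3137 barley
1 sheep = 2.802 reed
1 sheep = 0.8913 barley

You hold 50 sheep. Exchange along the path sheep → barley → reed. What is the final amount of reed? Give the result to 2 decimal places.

135.43

50 sheep × 0.8913 = 44.565 barley
44.565 barley × 3.039 = 135.433035 reed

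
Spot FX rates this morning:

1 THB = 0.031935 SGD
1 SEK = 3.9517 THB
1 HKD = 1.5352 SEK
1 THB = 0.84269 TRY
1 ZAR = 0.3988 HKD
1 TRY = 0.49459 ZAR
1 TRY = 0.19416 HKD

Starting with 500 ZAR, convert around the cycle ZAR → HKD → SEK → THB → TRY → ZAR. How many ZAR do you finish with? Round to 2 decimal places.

500 ZAR × 0.3988 = 199.4 HKD
199.4 HKD × 1.5352 = 306.11888 SEK
306.11888 SEK × 3.9517 = 1209.689978096 THB
1209.689978096 THB × 0.84269 = 1019.39364764171824 TRY
1019.39364764171824 TRY × 0.49459 = 504.1819041871174243216 ZAR

504.18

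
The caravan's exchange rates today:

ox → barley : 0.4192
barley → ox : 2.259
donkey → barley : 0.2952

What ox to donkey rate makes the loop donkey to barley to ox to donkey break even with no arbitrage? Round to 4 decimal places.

Known legs of the cycle: 0.2952 × 2.259 = 0.6668568
For no arbitrage the full-cycle product must be 1, so the missing rate is 1 / 0.6668568 ≈ 1.499572.

1.4996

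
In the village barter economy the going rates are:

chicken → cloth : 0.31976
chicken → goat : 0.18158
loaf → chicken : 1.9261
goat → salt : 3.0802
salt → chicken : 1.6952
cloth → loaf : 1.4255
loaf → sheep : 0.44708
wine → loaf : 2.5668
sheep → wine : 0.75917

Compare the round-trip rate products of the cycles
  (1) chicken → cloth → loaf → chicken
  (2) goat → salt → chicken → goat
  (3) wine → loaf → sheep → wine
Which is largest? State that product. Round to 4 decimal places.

0.9481

(1) 0.31976 × 1.4255 × 1.9261 = 0.87795
(2) 3.0802 × 1.6952 × 0.18158 = 0.94813
(3) 2.5668 × 0.44708 × 0.75917 = 0.87120
Highest is cycle (2) at 0.9481 (≤1, no arbitrage).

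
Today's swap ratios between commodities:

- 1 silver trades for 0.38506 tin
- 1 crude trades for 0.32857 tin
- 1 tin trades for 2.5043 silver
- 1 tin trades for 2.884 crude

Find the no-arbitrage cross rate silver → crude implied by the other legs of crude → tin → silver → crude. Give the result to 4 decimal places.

1.2153

Known legs of the cycle: 0.32857 × 2.5043 = 0.822837851
For no arbitrage the full-cycle product must be 1, so the missing rate is 1 / 0.822837851 ≈ 1.215306.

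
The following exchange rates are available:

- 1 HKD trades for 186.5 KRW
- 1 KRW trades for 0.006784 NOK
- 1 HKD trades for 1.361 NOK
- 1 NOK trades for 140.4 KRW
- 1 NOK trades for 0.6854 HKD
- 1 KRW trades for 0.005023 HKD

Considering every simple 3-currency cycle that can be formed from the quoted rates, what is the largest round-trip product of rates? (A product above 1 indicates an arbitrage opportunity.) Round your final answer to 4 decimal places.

KRW→HKD→NOK→KRW: 0.005023 × 1.361 × 140.4 = 0.95982
KRW→NOK→HKD→KRW: 0.006784 × 0.6854 × 186.5 = 0.86718
Maximum is KRW→HKD→NOK→KRW at 0.9598; no arbitrage — every cycle loses value.

0.9598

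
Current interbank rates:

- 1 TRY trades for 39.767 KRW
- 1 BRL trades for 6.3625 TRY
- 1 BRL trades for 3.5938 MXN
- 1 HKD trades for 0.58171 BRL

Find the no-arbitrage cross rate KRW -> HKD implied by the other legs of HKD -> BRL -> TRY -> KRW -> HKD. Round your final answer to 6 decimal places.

0.006794

Known legs of the cycle: 0.58171 × 6.3625 × 39.767 = 147.182831739125
For no arbitrage the full-cycle product must be 1, so the missing rate is 1 / 147.182831739125 ≈ 0.00679427.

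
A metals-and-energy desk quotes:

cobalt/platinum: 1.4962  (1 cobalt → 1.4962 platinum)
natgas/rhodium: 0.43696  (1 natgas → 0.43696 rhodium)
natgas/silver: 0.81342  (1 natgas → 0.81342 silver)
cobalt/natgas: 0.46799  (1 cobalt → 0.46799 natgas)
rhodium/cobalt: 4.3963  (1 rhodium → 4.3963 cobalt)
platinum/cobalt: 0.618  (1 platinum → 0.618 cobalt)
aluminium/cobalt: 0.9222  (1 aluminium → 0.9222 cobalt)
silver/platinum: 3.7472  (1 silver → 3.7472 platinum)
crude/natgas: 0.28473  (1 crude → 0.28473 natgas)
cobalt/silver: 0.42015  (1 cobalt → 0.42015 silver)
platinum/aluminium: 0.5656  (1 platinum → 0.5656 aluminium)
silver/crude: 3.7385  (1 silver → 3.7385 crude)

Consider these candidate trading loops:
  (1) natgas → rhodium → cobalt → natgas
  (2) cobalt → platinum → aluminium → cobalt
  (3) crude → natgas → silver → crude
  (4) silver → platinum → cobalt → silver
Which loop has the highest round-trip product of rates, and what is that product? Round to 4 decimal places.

(1) 0.43696 × 4.3963 × 0.46799 = 0.89901
(2) 1.4962 × 0.5656 × 0.9222 = 0.78041
(3) 0.28473 × 0.81342 × 3.7385 = 0.86586
(4) 3.7472 × 0.618 × 0.42015 = 0.97297
Highest is cycle (4) at 0.9730 (≤1, no arbitrage).

0.9730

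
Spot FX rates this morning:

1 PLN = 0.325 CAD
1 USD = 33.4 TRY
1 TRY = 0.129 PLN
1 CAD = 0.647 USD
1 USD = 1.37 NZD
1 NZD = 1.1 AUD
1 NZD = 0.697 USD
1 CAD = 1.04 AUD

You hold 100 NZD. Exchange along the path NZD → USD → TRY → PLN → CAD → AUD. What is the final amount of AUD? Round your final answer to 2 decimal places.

100 NZD × 0.697 = 69.7 USD
69.7 USD × 33.4 = 2327.98 TRY
2327.98 TRY × 0.129 = 300.30942 PLN
300.30942 PLN × 0.325 = 97.6005615 CAD
97.6005615 CAD × 1.04 = 101.50458396 AUD

101.50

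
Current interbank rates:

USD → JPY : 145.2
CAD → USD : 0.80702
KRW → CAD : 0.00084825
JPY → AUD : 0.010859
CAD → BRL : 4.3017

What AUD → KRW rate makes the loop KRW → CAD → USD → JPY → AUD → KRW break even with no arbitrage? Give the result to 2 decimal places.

926.48

Known legs of the cycle: 0.00084825 × 0.80702 × 145.2 × 0.010859 = 0.001079355765206862
For no arbitrage the full-cycle product must be 1, so the missing rate is 1 / 0.001079355765206862 ≈ 926.4786.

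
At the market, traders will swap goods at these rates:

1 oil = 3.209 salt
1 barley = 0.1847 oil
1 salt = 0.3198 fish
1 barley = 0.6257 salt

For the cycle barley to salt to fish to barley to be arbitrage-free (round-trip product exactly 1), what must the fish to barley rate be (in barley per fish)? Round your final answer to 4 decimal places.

Known legs of the cycle: 0.6257 × 0.3198 = 0.20009886
For no arbitrage the full-cycle product must be 1, so the missing rate is 1 / 0.20009886 ≈ 4.997530.

4.9975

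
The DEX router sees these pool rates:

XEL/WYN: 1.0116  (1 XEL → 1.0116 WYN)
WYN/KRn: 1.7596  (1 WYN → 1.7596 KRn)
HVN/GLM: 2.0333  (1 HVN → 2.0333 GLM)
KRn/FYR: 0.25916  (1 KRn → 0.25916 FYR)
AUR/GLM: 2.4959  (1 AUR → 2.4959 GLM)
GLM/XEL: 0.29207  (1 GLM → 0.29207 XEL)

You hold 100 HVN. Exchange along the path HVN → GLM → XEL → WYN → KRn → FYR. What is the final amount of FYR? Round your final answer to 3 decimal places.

27.395

100 HVN × 2.0333 = 203.33 GLM
203.33 GLM × 0.29207 = 59.3865931 XEL
59.3865931 XEL × 1.0116 = 60.07547757996 WYN
60.07547757996 WYN × 1.7596 = 105.708810349697616 KRn
105.708810349697616 KRn × 0.25916 = 27.39549529022763416256 FYR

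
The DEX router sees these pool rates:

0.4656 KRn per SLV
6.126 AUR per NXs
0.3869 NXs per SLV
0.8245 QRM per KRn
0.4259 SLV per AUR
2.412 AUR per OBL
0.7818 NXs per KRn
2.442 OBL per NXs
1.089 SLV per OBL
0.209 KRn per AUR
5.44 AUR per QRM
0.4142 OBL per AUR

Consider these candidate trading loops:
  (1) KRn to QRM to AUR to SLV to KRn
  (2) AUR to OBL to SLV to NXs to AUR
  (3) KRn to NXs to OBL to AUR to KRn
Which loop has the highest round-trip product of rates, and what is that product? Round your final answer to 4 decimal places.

1.0691

(1) 0.8245 × 5.44 × 0.4259 × 0.4656 = 0.88943
(2) 0.4142 × 1.089 × 0.3869 × 6.126 = 1.06909
(3) 0.7818 × 2.442 × 2.412 × 0.209 = 0.96242
Highest is cycle (2) at 1.0691 (>1, arbitrage).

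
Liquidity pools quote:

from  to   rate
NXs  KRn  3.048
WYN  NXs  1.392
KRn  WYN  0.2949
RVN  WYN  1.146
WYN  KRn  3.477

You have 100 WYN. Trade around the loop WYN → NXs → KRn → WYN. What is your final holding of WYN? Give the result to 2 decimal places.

100 WYN × 1.392 = 139.2 NXs
139.2 NXs × 3.048 = 424.2816 KRn
424.2816 KRn × 0.2949 = 125.12064384 WYN

125.12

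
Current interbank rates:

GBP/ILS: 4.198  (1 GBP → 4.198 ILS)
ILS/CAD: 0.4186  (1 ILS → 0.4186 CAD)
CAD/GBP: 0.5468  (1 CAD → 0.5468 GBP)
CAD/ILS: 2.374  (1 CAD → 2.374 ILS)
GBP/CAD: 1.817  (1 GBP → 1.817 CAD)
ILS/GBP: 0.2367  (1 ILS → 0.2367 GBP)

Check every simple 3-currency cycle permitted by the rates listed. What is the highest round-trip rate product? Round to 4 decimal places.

ILS→GBP→CAD→ILS: 0.2367 × 1.817 × 2.374 = 1.02102
ILS→CAD→GBP→ILS: 0.4186 × 0.5468 × 4.198 = 0.96088
Maximum is ILS→GBP→CAD→ILS at 1.0210; arbitrage exists.

1.0210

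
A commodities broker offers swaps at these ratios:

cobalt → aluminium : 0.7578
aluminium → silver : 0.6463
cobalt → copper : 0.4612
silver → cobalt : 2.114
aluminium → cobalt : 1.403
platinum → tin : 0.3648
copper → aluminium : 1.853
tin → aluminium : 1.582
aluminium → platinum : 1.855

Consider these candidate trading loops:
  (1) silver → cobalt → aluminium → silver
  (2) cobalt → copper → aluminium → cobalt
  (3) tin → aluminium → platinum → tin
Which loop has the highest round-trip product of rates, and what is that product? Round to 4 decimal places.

1.1990

(1) 2.114 × 0.7578 × 0.6463 = 1.03537
(2) 0.4612 × 1.853 × 1.403 = 1.19901
(3) 1.582 × 1.855 × 0.3648 = 1.07055
Highest is cycle (2) at 1.1990 (>1, arbitrage).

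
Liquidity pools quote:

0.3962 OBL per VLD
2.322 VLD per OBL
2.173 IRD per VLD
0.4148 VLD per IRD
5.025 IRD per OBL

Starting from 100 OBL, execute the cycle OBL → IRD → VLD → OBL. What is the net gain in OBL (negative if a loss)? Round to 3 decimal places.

100 OBL × 5.025 = 502.5 IRD
502.5 IRD × 0.4148 = 208.437 VLD
208.437 VLD × 0.3962 = 82.5827394 OBL
Net change: 82.5827394 − 100 = -17.4172606 OBL

-17.417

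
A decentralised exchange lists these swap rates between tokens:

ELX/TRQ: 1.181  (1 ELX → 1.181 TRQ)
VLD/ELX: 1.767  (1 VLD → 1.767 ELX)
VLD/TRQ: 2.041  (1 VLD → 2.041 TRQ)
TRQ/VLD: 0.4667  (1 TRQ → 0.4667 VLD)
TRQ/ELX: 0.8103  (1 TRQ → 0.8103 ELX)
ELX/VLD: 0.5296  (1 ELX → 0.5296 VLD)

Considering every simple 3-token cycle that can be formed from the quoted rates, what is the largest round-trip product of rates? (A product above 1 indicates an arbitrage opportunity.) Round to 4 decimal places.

ELX→TRQ→VLD→ELX: 1.181 × 0.4667 × 1.767 = 0.97392
ELX→VLD→TRQ→ELX: 0.5296 × 2.041 × 0.8103 = 0.87586
Maximum is ELX→TRQ→VLD→ELX at 0.9739; no arbitrage — every cycle loses value.

0.9739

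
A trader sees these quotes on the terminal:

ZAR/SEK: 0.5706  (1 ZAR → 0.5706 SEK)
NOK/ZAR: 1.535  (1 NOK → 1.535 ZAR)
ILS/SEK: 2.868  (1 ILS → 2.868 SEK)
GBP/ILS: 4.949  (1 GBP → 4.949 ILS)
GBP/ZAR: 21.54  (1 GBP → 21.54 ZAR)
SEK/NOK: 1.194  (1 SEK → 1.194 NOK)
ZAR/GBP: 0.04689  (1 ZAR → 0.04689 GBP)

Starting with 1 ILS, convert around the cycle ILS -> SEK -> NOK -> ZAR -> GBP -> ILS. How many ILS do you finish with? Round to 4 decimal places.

1.2198

1 ILS × 2.868 = 2.868 SEK
2.868 SEK × 1.194 = 3.424392 NOK
3.424392 NOK × 1.535 = 5.25644172 ZAR
5.25644172 ZAR × 0.04689 = 0.2464745522508 GBP
0.2464745522508 GBP × 4.949 = 1.2198025590892092 ILS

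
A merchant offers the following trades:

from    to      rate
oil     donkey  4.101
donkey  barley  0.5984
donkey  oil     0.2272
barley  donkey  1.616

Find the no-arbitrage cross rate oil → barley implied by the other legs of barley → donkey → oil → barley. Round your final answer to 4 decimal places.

Known legs of the cycle: 1.616 × 0.2272 = 0.3671552
For no arbitrage the full-cycle product must be 1, so the missing rate is 1 / 0.3671552 ≈ 2.723644.

2.7236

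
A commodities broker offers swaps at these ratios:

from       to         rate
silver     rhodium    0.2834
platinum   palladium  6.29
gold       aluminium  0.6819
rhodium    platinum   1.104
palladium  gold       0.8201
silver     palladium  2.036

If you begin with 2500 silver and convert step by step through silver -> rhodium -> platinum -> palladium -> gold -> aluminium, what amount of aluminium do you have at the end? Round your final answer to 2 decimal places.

2500 silver × 0.2834 = 708.5 rhodium
708.5 rhodium × 1.104 = 782.184 platinum
782.184 platinum × 6.29 = 4919.93736 palladium
4919.93736 palladium × 0.8201 = 4034.840628936 gold
4034.840628936 gold × 0.6819 = 2751.3578248714584 aluminium

2751.36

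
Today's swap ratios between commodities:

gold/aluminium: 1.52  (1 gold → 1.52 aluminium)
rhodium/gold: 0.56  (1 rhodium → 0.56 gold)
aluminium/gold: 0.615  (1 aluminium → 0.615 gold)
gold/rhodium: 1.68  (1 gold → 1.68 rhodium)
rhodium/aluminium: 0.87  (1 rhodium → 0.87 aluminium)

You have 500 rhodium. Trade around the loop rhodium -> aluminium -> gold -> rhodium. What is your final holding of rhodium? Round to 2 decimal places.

500 rhodium × 0.87 = 435 aluminium
435 aluminium × 0.615 = 267.525 gold
267.525 gold × 1.68 = 449.442 rhodium

449.44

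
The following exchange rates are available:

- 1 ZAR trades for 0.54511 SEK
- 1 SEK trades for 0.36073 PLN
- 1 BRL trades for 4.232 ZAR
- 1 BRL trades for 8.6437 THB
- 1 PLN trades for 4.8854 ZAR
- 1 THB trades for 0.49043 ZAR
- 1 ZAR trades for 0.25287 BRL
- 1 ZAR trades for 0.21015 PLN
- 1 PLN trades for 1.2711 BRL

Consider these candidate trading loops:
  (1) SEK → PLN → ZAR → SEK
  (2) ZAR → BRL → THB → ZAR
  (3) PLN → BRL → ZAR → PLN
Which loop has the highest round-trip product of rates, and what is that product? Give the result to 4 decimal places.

(1) 0.36073 × 4.8854 × 0.54511 = 0.96065
(2) 0.25287 × 8.6437 × 0.49043 = 1.07195
(3) 1.2711 × 4.232 × 0.21015 = 1.13046
Highest is cycle (3) at 1.1305 (>1, arbitrage).

1.1305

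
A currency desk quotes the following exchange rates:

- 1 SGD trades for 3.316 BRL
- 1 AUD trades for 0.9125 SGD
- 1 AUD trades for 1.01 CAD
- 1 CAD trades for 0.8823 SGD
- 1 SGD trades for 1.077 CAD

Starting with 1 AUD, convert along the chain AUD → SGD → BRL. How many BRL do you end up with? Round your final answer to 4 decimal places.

1 AUD × 0.9125 = 0.9125 SGD
0.9125 SGD × 3.316 = 3.02585 BRL

3.0259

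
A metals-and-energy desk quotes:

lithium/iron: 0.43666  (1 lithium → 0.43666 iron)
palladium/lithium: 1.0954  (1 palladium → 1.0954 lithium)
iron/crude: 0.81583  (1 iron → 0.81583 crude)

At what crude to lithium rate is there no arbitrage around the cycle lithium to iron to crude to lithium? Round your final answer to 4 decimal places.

2.8071

Known legs of the cycle: 0.43666 × 0.81583 = 0.3562403278
For no arbitrage the full-cycle product must be 1, so the missing rate is 1 / 0.3562403278 ≈ 2.807094.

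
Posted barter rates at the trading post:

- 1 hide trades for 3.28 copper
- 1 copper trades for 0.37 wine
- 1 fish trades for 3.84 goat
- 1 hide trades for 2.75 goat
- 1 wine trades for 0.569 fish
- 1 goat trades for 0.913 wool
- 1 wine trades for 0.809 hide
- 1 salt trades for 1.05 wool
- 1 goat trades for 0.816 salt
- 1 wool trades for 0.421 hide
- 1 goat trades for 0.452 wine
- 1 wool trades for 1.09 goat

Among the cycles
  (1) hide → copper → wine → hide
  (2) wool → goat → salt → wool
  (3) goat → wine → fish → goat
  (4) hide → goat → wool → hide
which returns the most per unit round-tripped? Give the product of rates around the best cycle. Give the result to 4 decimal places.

1.0570

(1) 3.28 × 0.37 × 0.809 = 0.98180
(2) 1.09 × 0.816 × 1.05 = 0.93391
(3) 0.452 × 0.569 × 3.84 = 0.98760
(4) 2.75 × 0.913 × 0.421 = 1.05703
Highest is cycle (4) at 1.0570 (>1, arbitrage).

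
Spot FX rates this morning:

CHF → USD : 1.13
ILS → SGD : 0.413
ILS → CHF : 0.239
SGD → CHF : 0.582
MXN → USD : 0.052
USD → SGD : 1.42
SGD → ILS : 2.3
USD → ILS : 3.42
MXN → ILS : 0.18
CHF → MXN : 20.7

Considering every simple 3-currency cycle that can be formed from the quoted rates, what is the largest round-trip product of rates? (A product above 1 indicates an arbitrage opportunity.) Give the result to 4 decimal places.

SGD→CHF→USD→SGD: 0.582 × 1.13 × 1.42 = 0.93388
ILS→CHF→USD→ILS: 0.239 × 1.13 × 3.42 = 0.92364
ILS→CHF→MXN→ILS: 0.239 × 20.7 × 0.18 = 0.89051
Maximum is SGD→CHF→USD→SGD at 0.9339; no arbitrage — every cycle loses value.

0.9339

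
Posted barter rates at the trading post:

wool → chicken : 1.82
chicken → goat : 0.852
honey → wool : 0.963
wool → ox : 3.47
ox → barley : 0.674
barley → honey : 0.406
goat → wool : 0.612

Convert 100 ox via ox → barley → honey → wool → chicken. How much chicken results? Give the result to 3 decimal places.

100 ox × 0.674 = 67.4 barley
67.4 barley × 0.406 = 27.3644 honey
27.3644 honey × 0.963 = 26.3519172 wool
26.3519172 wool × 1.82 = 47.960489304 chicken

47.960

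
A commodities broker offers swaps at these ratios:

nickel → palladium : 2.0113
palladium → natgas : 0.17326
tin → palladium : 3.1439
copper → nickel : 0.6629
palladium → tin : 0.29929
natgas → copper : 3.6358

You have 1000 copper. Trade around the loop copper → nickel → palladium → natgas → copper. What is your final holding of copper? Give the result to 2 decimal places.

839.89

1000 copper × 0.6629 = 662.9 nickel
662.9 nickel × 2.0113 = 1333.29077 palladium
1333.29077 palladium × 0.17326 = 231.0059588102 natgas
231.0059588102 natgas × 3.6358 = 839.89146504212516 copper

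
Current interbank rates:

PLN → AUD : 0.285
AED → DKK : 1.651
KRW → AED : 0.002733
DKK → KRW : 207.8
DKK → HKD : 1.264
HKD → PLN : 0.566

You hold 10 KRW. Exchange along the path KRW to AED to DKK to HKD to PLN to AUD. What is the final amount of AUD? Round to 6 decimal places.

10 KRW × 0.002733 = 0.02733 AED
0.02733 AED × 1.651 = 0.04512183 DKK
0.04512183 DKK × 1.264 = 0.05703399312 HKD
0.05703399312 HKD × 0.566 = 0.03228124010592 PLN
0.03228124010592 PLN × 0.285 = 0.0092001534301872 AUD

0.009200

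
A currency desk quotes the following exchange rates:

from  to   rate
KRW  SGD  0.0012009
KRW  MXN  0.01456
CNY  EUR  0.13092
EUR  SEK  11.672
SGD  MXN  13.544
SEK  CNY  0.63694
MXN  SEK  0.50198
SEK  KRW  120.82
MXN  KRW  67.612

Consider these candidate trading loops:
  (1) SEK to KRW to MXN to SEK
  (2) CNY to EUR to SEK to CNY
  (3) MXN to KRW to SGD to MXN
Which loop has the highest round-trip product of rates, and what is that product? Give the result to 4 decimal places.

1.0997

(1) 120.82 × 0.01456 × 0.50198 = 0.88305
(2) 0.13092 × 11.672 × 0.63694 = 0.97331
(3) 67.612 × 0.0012009 × 13.544 = 1.09971
Highest is cycle (3) at 1.0997 (>1, arbitrage).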